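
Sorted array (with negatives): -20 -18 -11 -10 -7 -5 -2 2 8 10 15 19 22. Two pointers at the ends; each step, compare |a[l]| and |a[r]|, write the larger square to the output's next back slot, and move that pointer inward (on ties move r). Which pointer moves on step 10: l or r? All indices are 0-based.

[0,12] |-20|<=|22| out[12]=484 → r--
[0,11] |-20|>|19| out[11]=400 → l++
[1,11] |-18|<=|19| out[10]=361 → r--
[1,10] |-18|>|15| out[9]=324 → l++
[2,10] |-11|<=|15| out[8]=225 → r--
[2,9] |-11|>|10| out[7]=121 → l++
[3,9] |-10|<=|10| out[6]=100 → r--
[3,8] |-10|>|8| out[5]=100 → l++
[4,8] |-7|<=|8| out[4]=64 → r--
[4,7] |-7|>|2| out[3]=49 → l++

l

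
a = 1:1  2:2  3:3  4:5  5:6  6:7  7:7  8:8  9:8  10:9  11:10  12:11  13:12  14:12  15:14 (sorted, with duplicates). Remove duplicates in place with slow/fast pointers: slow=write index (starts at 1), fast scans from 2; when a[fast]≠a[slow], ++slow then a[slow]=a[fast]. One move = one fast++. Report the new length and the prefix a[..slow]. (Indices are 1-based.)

(s=1,f=2) a[fast]=2≠a[slow]=1 write a[2]=2 → slow++,fast++
(s=2,f=3) a[fast]=3≠a[slow]=2 write a[3]=3 → slow++,fast++
(s=3,f=4) a[fast]=5≠a[slow]=3 write a[4]=5 → slow++,fast++
(s=4,f=5) a[fast]=6≠a[slow]=5 write a[5]=6 → slow++,fast++
(s=5,f=6) a[fast]=7≠a[slow]=6 write a[6]=7 → slow++,fast++
(s=6,f=7) a[fast]=7=a[slow] dup → fast++
(s=6,f=8) a[fast]=8≠a[slow]=7 write a[7]=8 → slow++,fast++
(s=7,f=9) a[fast]=8=a[slow] dup → fast++
(s=7,f=10) a[fast]=9≠a[slow]=8 write a[8]=9 → slow++,fast++
(s=8,f=11) a[fast]=10≠a[slow]=9 write a[9]=10 → slow++,fast++
(s=9,f=12) a[fast]=11≠a[slow]=10 write a[10]=11 → slow++,fast++
(s=10,f=13) a[fast]=12≠a[slow]=11 write a[11]=12 → slow++,fast++
(s=11,f=14) a[fast]=12=a[slow] dup → fast++
(s=11,f=15) a[fast]=14≠a[slow]=12 write a[12]=14 → slow++,fast++

length 12; prefix = [1, 2, 3, 5, 6, 7, 8, 9, 10, 11, 12, 14]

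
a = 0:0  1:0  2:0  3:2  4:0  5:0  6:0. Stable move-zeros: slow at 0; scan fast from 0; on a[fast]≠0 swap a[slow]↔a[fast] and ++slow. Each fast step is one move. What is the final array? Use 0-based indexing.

(s=0,f=0) a[fast]=0 → fast++
(s=0,f=1) a[fast]=0 → fast++
(s=0,f=2) a[fast]=0 → fast++
(s=0,f=3) a[fast]=2≠0 swap→a[0]=2 → slow++,fast++
(s=1,f=4) a[fast]=0 → fast++
(s=1,f=5) a[fast]=0 → fast++
(s=1,f=6) a[fast]=0 → fast++

[2, 0, 0, 0, 0, 0, 0]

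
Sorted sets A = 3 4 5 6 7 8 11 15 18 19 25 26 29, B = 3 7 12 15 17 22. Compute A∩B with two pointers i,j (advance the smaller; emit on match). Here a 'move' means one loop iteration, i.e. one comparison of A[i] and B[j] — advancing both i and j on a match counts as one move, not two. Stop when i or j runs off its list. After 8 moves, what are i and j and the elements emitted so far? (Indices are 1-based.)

[i=1,j=1] 3==3 emit → i++,j++
[i=2,j=2] 4<7 → i++
[i=3,j=2] 5<7 → i++
[i=4,j=2] 6<7 → i++
[i=5,j=2] 7==7 emit → i++,j++
[i=6,j=3] 8<12 → i++
[i=7,j=3] 11<12 → i++
[i=8,j=3] 15>12 → j++

i=8, j=4, emitted=[3, 7]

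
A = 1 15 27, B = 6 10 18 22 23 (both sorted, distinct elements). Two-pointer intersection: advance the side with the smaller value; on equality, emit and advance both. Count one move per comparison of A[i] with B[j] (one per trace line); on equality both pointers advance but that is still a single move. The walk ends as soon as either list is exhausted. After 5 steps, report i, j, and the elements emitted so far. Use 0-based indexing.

i=0 j=0: 1<6, i++
i=1 j=0: 15>6, j++
i=1 j=1: 15>10, j++
i=1 j=2: 15<18, i++
i=2 j=2: 27>18, j++

i=2, j=3, emitted=[]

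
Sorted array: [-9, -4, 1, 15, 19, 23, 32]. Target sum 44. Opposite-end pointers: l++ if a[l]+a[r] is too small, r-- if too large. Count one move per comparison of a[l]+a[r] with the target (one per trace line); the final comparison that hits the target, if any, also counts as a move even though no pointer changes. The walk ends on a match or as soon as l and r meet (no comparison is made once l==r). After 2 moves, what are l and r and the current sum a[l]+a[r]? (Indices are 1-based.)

[1,7] -9+32=23 <44 → l++
[2,7] -4+32=28 <44 → l++

l=3, r=7, sum=33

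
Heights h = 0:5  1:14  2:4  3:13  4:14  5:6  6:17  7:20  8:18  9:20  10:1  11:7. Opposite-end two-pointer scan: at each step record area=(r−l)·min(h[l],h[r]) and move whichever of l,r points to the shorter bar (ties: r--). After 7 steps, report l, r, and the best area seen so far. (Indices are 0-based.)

[0,11] min(5,7)*11=55 best=55 * → l++
[1,11] min(14,7)*10=70 best=70 * → r--
[1,10] min(14,1)*9=9 best=70 → r--
[1,9] min(14,20)*8=112 best=112 * → l++
[2,9] min(4,20)*7=28 best=112 → l++
[3,9] min(13,20)*6=78 best=112 → l++
[4,9] min(14,20)*5=70 best=112 → l++

l=5, r=9, best area=112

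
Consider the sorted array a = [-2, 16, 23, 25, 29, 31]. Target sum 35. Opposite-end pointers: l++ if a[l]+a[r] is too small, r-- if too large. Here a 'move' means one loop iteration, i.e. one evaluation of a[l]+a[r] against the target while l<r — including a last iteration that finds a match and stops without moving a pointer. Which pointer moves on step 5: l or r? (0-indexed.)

r

[0,5] -2+31=29 <35 → l++
[1,5] 16+31=47 >35 → r--
[1,4] 16+29=45 >35 → r--
[1,3] 16+25=41 >35 → r--
[1,2] 16+23=39 >35 → r--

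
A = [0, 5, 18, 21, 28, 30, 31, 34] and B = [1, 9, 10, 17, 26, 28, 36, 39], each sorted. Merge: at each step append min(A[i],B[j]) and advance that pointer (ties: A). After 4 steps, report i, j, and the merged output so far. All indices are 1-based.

i=3, j=3, merged so far=[0, 1, 5, 9]

[i=1,j=1] A[i]=0<=B[j]=1 take 0 → i++
[i=2,j=1] A[i]=5>B[j]=1 take 1 → j++
[i=2,j=2] A[i]=5<=B[j]=9 take 5 → i++
[i=3,j=2] A[i]=18>B[j]=9 take 9 → j++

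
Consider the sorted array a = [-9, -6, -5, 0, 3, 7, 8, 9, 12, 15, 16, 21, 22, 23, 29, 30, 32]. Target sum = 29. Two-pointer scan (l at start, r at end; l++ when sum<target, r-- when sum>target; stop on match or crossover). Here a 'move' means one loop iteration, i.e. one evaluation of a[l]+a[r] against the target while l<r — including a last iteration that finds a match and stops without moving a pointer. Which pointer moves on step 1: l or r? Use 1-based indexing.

l

l=1 r=17: -9+32=23 <29, l++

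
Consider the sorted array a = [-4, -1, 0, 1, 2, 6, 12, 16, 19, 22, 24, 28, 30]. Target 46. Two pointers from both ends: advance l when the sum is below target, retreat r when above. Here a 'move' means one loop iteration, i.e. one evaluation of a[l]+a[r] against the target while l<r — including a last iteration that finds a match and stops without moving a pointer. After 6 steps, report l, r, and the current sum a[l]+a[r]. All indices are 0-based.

l=6, r=12, sum=42

l=0 r=12: -4+30=26 <46, l++
l=1 r=12: -1+30=29 <46, l++
l=2 r=12: 0+30=30 <46, l++
l=3 r=12: 1+30=31 <46, l++
l=4 r=12: 2+30=32 <46, l++
l=5 r=12: 6+30=36 <46, l++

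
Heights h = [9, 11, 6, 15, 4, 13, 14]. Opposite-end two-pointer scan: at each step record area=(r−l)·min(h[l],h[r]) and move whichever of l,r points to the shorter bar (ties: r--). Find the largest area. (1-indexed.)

max area = 55

[1,7] min(9,14)*6=54 best=54 * → l++
[2,7] min(11,14)*5=55 best=55 * → l++
[3,7] min(6,14)*4=24 best=55 → l++
[4,7] min(15,14)*3=42 best=55 → r--
[4,6] min(15,13)*2=26 best=55 → r--
[4,5] min(15,4)*1=4 best=55 → r--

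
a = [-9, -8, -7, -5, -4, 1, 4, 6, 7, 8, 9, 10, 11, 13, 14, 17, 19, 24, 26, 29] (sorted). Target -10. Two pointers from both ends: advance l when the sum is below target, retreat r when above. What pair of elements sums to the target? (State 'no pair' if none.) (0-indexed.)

no pair

[0,19] -9+29=20 >-10 → r--
[0,18] -9+26=17 >-10 → r--
[0,17] -9+24=15 >-10 → r--
[0,16] -9+19=10 >-10 → r--
[0,15] -9+17=8 >-10 → r--
[0,14] -9+14=5 >-10 → r--
[0,13] -9+13=4 >-10 → r--
[0,12] -9+11=2 >-10 → r--
[0,11] -9+10=1 >-10 → r--
[0,10] -9+9=0 >-10 → r--
[0,9] -9+8=-1 >-10 → r--
[0,8] -9+7=-2 >-10 → r--
[0,7] -9+6=-3 >-10 → r--
[0,6] -9+4=-5 >-10 → r--
[0,5] -9+1=-8 >-10 → r--
[0,4] -9+-4=-13 <-10 → l++
[1,4] -8+-4=-12 <-10 → l++
[2,4] -7+-4=-11 <-10 → l++
[3,4] -5+-4=-9 >-10 → r--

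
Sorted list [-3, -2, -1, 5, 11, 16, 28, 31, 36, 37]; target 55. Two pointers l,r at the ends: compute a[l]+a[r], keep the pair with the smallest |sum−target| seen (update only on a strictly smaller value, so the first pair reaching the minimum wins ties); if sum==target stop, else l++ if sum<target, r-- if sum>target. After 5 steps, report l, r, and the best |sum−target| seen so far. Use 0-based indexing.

[0,9] -3+37=34 d=21 * → l++
[1,9] -2+37=35 d=20 * → l++
[2,9] -1+37=36 d=19 * → l++
[3,9] 5+37=42 d=13 * → l++
[4,9] 11+37=48 d=7 * → l++

l=5, r=9, best |Δ|=7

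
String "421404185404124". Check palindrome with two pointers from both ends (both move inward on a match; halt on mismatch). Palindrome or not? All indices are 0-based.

[0,14] '4'=='4' → l++,r--
[1,13] '2'=='2' → l++,r--
[2,12] '1'=='1' → l++,r--
[3,11] '4'=='4' → l++,r--
[4,10] '0'=='0' → l++,r--
[5,9] '4'=='4' → l++,r--
[6,8] '1'!='5' → stop

not a palindrome (mismatch at 6,8)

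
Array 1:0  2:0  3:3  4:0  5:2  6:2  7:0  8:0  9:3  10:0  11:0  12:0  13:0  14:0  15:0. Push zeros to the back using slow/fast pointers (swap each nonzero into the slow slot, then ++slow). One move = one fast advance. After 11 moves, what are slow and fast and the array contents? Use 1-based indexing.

slow=1 fast=1: a[fast]=0, fast++
slow=1 fast=2: a[fast]=0, fast++
slow=1 fast=3: a[fast]=3≠0 swap→a[1]=3, slow++,fast++
slow=2 fast=4: a[fast]=0, fast++
slow=2 fast=5: a[fast]=2≠0 swap→a[2]=2, slow++,fast++
slow=3 fast=6: a[fast]=2≠0 swap→a[3]=2, slow++,fast++
slow=4 fast=7: a[fast]=0, fast++
slow=4 fast=8: a[fast]=0, fast++
slow=4 fast=9: a[fast]=3≠0 swap→a[4]=3, slow++,fast++
slow=5 fast=10: a[fast]=0, fast++
slow=5 fast=11: a[fast]=0, fast++

slow=5, fast=12, a=[3, 2, 2, 3, 0, 0, 0, 0, 0, 0, 0, 0, 0, 0, 0]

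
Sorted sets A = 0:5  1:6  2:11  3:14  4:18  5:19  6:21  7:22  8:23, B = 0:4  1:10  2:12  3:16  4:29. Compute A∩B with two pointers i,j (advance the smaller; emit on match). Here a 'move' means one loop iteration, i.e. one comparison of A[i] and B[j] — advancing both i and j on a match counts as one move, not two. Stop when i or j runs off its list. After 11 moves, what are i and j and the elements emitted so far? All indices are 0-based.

i=7, j=4, emitted=[]

i=0 j=0: 5>4, j++
i=0 j=1: 5<10, i++
i=1 j=1: 6<10, i++
i=2 j=1: 11>10, j++
i=2 j=2: 11<12, i++
i=3 j=2: 14>12, j++
i=3 j=3: 14<16, i++
i=4 j=3: 18>16, j++
i=4 j=4: 18<29, i++
i=5 j=4: 19<29, i++
i=6 j=4: 21<29, i++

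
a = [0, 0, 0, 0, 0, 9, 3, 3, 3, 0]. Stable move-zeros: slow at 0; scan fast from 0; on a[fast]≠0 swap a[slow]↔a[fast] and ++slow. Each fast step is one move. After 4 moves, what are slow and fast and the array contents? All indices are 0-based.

slow=0 fast=0: a[fast]=0, fast++
slow=0 fast=1: a[fast]=0, fast++
slow=0 fast=2: a[fast]=0, fast++
slow=0 fast=3: a[fast]=0, fast++

slow=0, fast=4, a=[0, 0, 0, 0, 0, 9, 3, 3, 3, 0]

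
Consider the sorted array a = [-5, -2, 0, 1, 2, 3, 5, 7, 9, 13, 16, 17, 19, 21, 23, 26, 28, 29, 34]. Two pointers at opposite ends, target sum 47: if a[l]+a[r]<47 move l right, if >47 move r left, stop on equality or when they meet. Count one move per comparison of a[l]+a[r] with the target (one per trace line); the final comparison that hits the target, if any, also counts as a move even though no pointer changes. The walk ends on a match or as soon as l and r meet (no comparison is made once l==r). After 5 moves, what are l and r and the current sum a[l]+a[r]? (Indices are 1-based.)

l=6, r=19, sum=37

l=1 r=19: -5+34=29 <47, l++
l=2 r=19: -2+34=32 <47, l++
l=3 r=19: 0+34=34 <47, l++
l=4 r=19: 1+34=35 <47, l++
l=5 r=19: 2+34=36 <47, l++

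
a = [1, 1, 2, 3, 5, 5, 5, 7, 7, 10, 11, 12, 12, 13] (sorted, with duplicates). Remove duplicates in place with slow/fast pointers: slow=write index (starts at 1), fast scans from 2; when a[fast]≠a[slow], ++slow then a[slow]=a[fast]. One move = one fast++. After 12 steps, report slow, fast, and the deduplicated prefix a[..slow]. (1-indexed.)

slow=8, fast=14, prefix=[1, 2, 3, 5, 7, 10, 11, 12]

slow=1 fast=2: a[fast]=1=a[slow] dup, fast++
slow=1 fast=3: a[fast]=2≠a[slow]=1 write a[2]=2, slow++,fast++
slow=2 fast=4: a[fast]=3≠a[slow]=2 write a[3]=3, slow++,fast++
slow=3 fast=5: a[fast]=5≠a[slow]=3 write a[4]=5, slow++,fast++
slow=4 fast=6: a[fast]=5=a[slow] dup, fast++
slow=4 fast=7: a[fast]=5=a[slow] dup, fast++
slow=4 fast=8: a[fast]=7≠a[slow]=5 write a[5]=7, slow++,fast++
slow=5 fast=9: a[fast]=7=a[slow] dup, fast++
slow=5 fast=10: a[fast]=10≠a[slow]=7 write a[6]=10, slow++,fast++
slow=6 fast=11: a[fast]=11≠a[slow]=10 write a[7]=11, slow++,fast++
slow=7 fast=12: a[fast]=12≠a[slow]=11 write a[8]=12, slow++,fast++
slow=8 fast=13: a[fast]=12=a[slow] dup, fast++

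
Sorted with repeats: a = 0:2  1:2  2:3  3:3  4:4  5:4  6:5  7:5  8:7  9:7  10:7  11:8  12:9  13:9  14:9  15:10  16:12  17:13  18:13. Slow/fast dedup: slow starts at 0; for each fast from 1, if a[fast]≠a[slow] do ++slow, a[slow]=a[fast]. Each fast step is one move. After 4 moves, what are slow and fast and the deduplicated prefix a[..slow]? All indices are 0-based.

(s=0,f=1) a[fast]=2=a[slow] dup → fast++
(s=0,f=2) a[fast]=3≠a[slow]=2 write a[1]=3 → slow++,fast++
(s=1,f=3) a[fast]=3=a[slow] dup → fast++
(s=1,f=4) a[fast]=4≠a[slow]=3 write a[2]=4 → slow++,fast++

slow=2, fast=5, prefix=[2, 3, 4]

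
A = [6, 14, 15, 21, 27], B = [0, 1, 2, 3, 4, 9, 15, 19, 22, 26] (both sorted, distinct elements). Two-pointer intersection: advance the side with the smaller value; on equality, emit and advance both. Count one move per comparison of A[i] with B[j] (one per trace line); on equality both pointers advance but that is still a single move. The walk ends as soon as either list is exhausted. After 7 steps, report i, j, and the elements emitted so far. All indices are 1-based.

i=2, j=7, emitted=[]

[i=1,j=1] 6>0 → j++
[i=1,j=2] 6>1 → j++
[i=1,j=3] 6>2 → j++
[i=1,j=4] 6>3 → j++
[i=1,j=5] 6>4 → j++
[i=1,j=6] 6<9 → i++
[i=2,j=6] 14>9 → j++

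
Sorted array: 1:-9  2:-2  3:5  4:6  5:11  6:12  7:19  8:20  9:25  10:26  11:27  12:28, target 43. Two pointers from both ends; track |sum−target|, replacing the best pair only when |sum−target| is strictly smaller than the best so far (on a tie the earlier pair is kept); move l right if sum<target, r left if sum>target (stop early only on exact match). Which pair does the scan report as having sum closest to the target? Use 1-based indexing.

[1,12] -9+28=19 d=24 * → l++
[2,12] -2+28=26 d=17 * → l++
[3,12] 5+28=33 d=10 * → l++
[4,12] 6+28=34 d=9 * → l++
[5,12] 11+28=39 d=4 * → l++
[6,12] 12+28=40 d=3 * → l++
[7,12] 19+28=47 d=4 → r--
[7,11] 19+27=46 d=3 → r--
[7,10] 19+26=45 d=2 * → r--
[7,9] 19+25=44 d=1 * → r--
[7,8] 19+20=39 d=4 → l++

pair (19, 25) with sum 44 (|Δ|=1)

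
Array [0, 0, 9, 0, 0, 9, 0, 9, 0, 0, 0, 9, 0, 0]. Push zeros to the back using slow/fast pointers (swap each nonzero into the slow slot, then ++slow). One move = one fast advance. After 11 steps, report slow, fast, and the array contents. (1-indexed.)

slow=4, fast=12, a=[9, 9, 9, 0, 0, 0, 0, 0, 0, 0, 0, 9, 0, 0]

(s=1,f=1) a[fast]=0 → fast++
(s=1,f=2) a[fast]=0 → fast++
(s=1,f=3) a[fast]=9≠0 swap→a[1]=9 → slow++,fast++
(s=2,f=4) a[fast]=0 → fast++
(s=2,f=5) a[fast]=0 → fast++
(s=2,f=6) a[fast]=9≠0 swap→a[2]=9 → slow++,fast++
(s=3,f=7) a[fast]=0 → fast++
(s=3,f=8) a[fast]=9≠0 swap→a[3]=9 → slow++,fast++
(s=4,f=9) a[fast]=0 → fast++
(s=4,f=10) a[fast]=0 → fast++
(s=4,f=11) a[fast]=0 → fast++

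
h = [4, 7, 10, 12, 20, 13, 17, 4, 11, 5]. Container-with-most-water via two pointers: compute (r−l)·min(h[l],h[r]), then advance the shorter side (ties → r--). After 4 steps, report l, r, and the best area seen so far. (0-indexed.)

[0,9] min(4,5)*9=36 best=36 * → l++
[1,9] min(7,5)*8=40 best=40 * → r--
[1,8] min(7,11)*7=49 best=49 * → l++
[2,8] min(10,11)*6=60 best=60 * → l++

l=3, r=8, best area=60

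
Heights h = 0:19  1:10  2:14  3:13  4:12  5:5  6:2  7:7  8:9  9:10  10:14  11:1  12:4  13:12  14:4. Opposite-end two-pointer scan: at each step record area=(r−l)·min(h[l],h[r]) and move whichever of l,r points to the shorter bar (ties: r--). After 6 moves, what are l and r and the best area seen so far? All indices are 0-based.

[0,14] min(19,4)*14=56 best=56 * → r--
[0,13] min(19,12)*13=156 best=156 * → r--
[0,12] min(19,4)*12=48 best=156 → r--
[0,11] min(19,1)*11=11 best=156 → r--
[0,10] min(19,14)*10=140 best=156 → r--
[0,9] min(19,10)*9=90 best=156 → r--

l=0, r=8, best area=156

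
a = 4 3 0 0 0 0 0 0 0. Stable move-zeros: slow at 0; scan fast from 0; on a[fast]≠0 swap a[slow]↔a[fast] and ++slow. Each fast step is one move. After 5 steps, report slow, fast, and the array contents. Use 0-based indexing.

(s=0,f=0) a[fast]=4≠0 swap→a[0]=4 → slow++,fast++
(s=1,f=1) a[fast]=3≠0 swap→a[1]=3 → slow++,fast++
(s=2,f=2) a[fast]=0 → fast++
(s=2,f=3) a[fast]=0 → fast++
(s=2,f=4) a[fast]=0 → fast++

slow=2, fast=5, a=[4, 3, 0, 0, 0, 0, 0, 0, 0]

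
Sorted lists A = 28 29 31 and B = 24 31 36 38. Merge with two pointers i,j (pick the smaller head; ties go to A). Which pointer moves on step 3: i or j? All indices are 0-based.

i=0 j=0: A[i]=28>B[j]=24 take 24, j++
i=0 j=1: A[i]=28<=B[j]=31 take 28, i++
i=1 j=1: A[i]=29<=B[j]=31 take 29, i++

i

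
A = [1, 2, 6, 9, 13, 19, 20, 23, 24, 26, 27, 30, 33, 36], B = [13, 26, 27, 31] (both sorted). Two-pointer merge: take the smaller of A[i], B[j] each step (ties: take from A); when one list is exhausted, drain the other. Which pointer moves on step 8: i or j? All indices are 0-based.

i

[i=0,j=0] A[i]=1<=B[j]=13 take 1 → i++
[i=1,j=0] A[i]=2<=B[j]=13 take 2 → i++
[i=2,j=0] A[i]=6<=B[j]=13 take 6 → i++
[i=3,j=0] A[i]=9<=B[j]=13 take 9 → i++
[i=4,j=0] A[i]=13<=B[j]=13 take 13 → i++
[i=5,j=0] A[i]=19>B[j]=13 take 13 → j++
[i=5,j=1] A[i]=19<=B[j]=26 take 19 → i++
[i=6,j=1] A[i]=20<=B[j]=26 take 20 → i++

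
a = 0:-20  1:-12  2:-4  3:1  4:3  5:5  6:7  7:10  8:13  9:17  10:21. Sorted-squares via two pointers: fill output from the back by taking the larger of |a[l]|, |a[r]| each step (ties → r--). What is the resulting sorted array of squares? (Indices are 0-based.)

[1, 9, 16, 25, 49, 100, 144, 169, 289, 400, 441]

[0,10] |-20|<=|21| out[10]=441 → r--
[0,9] |-20|>|17| out[9]=400 → l++
[1,9] |-12|<=|17| out[8]=289 → r--
[1,8] |-12|<=|13| out[7]=169 → r--
[1,7] |-12|>|10| out[6]=144 → l++
[2,7] |-4|<=|10| out[5]=100 → r--
[2,6] |-4|<=|7| out[4]=49 → r--
[2,5] |-4|<=|5| out[3]=25 → r--
[2,4] |-4|>|3| out[2]=16 → l++
[3,4] |1|<=|3| out[1]=9 → r--
[3,3] |1|<=|1| out[0]=1 → r--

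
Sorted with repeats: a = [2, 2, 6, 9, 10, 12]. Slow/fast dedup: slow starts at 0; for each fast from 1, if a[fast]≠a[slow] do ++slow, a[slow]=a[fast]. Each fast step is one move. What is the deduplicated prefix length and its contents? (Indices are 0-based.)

length 5; prefix = [2, 6, 9, 10, 12]

(s=0,f=1) a[fast]=2=a[slow] dup → fast++
(s=0,f=2) a[fast]=6≠a[slow]=2 write a[1]=6 → slow++,fast++
(s=1,f=3) a[fast]=9≠a[slow]=6 write a[2]=9 → slow++,fast++
(s=2,f=4) a[fast]=10≠a[slow]=9 write a[3]=10 → slow++,fast++
(s=3,f=5) a[fast]=12≠a[slow]=10 write a[4]=12 → slow++,fast++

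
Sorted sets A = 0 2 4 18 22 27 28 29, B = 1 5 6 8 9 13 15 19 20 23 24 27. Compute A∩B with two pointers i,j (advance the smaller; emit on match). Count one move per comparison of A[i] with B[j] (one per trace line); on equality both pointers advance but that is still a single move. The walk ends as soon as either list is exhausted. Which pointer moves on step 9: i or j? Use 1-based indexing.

j

i=1 j=1: 0<1, i++
i=2 j=1: 2>1, j++
i=2 j=2: 2<5, i++
i=3 j=2: 4<5, i++
i=4 j=2: 18>5, j++
i=4 j=3: 18>6, j++
i=4 j=4: 18>8, j++
i=4 j=5: 18>9, j++
i=4 j=6: 18>13, j++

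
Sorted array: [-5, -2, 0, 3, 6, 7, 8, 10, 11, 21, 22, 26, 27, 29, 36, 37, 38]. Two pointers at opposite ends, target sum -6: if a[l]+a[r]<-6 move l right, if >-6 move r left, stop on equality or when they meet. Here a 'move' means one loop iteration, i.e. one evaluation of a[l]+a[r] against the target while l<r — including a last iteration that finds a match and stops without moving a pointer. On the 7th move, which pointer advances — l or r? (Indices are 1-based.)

r

[1,17] -5+38=33 >-6 → r--
[1,16] -5+37=32 >-6 → r--
[1,15] -5+36=31 >-6 → r--
[1,14] -5+29=24 >-6 → r--
[1,13] -5+27=22 >-6 → r--
[1,12] -5+26=21 >-6 → r--
[1,11] -5+22=17 >-6 → r--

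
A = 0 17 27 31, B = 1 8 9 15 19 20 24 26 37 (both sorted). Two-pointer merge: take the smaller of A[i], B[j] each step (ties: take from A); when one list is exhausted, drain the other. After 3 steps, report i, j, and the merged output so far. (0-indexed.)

i=0 j=0: A[i]=0<=B[j]=1 take 0, i++
i=1 j=0: A[i]=17>B[j]=1 take 1, j++
i=1 j=1: A[i]=17>B[j]=8 take 8, j++

i=1, j=2, merged so far=[0, 1, 8]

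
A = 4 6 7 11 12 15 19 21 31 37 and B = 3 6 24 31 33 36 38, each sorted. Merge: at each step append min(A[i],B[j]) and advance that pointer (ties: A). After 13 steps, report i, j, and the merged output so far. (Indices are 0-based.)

i=0 j=0: A[i]=4>B[j]=3 take 3, j++
i=0 j=1: A[i]=4<=B[j]=6 take 4, i++
i=1 j=1: A[i]=6<=B[j]=6 take 6, i++
i=2 j=1: A[i]=7>B[j]=6 take 6, j++
i=2 j=2: A[i]=7<=B[j]=24 take 7, i++
i=3 j=2: A[i]=11<=B[j]=24 take 11, i++
i=4 j=2: A[i]=12<=B[j]=24 take 12, i++
i=5 j=2: A[i]=15<=B[j]=24 take 15, i++
i=6 j=2: A[i]=19<=B[j]=24 take 19, i++
i=7 j=2: A[i]=21<=B[j]=24 take 21, i++
i=8 j=2: A[i]=31>B[j]=24 take 24, j++
i=8 j=3: A[i]=31<=B[j]=31 take 31, i++
i=9 j=3: A[i]=37>B[j]=31 take 31, j++

i=9, j=4, merged so far=[3, 4, 6, 6, 7, 11, 12, 15, 19, 21, 24, 31, 31]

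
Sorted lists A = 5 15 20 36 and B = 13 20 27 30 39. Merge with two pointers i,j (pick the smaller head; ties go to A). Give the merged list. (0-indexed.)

[i=0,j=0] A[i]=5<=B[j]=13 take 5 → i++
[i=1,j=0] A[i]=15>B[j]=13 take 13 → j++
[i=1,j=1] A[i]=15<=B[j]=20 take 15 → i++
[i=2,j=1] A[i]=20<=B[j]=20 take 20 → i++
[i=3,j=1] A[i]=36>B[j]=20 take 20 → j++
[i=3,j=2] A[i]=36>B[j]=27 take 27 → j++
[i=3,j=3] A[i]=36>B[j]=30 take 30 → j++
[i=3,j=4] A[i]=36<=B[j]=39 take 36 → i++
[i=4,j=4] A done, take B[j]=39 → j++

[5, 13, 15, 20, 20, 27, 30, 36, 39]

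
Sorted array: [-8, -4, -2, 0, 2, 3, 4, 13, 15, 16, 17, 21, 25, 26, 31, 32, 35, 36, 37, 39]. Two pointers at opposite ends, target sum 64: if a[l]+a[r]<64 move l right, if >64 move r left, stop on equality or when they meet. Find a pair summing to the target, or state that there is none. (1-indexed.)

[1,20] -8+39=31 <64 → l++
[2,20] -4+39=35 <64 → l++
[3,20] -2+39=37 <64 → l++
[4,20] 0+39=39 <64 → l++
[5,20] 2+39=41 <64 → l++
[6,20] 3+39=42 <64 → l++
[7,20] 4+39=43 <64 → l++
[8,20] 13+39=52 <64 → l++
[9,20] 15+39=54 <64 → l++
[10,20] 16+39=55 <64 → l++
[11,20] 17+39=56 <64 → l++
[12,20] 21+39=60 <64 → l++
[13,20] 25+39=64 → found

(25, 39)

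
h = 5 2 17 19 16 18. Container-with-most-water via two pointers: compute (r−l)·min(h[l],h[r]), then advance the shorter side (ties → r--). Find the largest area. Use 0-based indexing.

max area = 51

[0,5] min(5,18)*5=25 best=25 * → l++
[1,5] min(2,18)*4=8 best=25 → l++
[2,5] min(17,18)*3=51 best=51 * → l++
[3,5] min(19,18)*2=36 best=51 → r--
[3,4] min(19,16)*1=16 best=51 → r--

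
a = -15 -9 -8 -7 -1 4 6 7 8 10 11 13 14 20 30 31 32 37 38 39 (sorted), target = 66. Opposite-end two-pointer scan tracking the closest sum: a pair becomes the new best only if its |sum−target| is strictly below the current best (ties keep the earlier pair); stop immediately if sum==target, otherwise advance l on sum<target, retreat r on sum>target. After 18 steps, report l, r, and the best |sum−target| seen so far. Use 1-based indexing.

l=1 r=20: -15+39=24 d=42 *, l++
l=2 r=20: -9+39=30 d=36 *, l++
l=3 r=20: -8+39=31 d=35 *, l++
l=4 r=20: -7+39=32 d=34 *, l++
l=5 r=20: -1+39=38 d=28 *, l++
l=6 r=20: 4+39=43 d=23 *, l++
l=7 r=20: 6+39=45 d=21 *, l++
l=8 r=20: 7+39=46 d=20 *, l++
l=9 r=20: 8+39=47 d=19 *, l++
l=10 r=20: 10+39=49 d=17 *, l++
l=11 r=20: 11+39=50 d=16 *, l++
l=12 r=20: 13+39=52 d=14 *, l++
l=13 r=20: 14+39=53 d=13 *, l++
l=14 r=20: 20+39=59 d=7 *, l++
l=15 r=20: 30+39=69 d=3 *, r--
l=15 r=19: 30+38=68 d=2 *, r--
l=15 r=18: 30+37=67 d=1 *, r--
l=15 r=17: 30+32=62 d=4, l++

l=16, r=17, best |Δ|=1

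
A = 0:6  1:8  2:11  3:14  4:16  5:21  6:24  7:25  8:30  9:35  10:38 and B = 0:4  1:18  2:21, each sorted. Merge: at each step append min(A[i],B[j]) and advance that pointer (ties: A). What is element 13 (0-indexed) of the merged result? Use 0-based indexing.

i=0 j=0: A[i]=6>B[j]=4 take 4, j++
i=0 j=1: A[i]=6<=B[j]=18 take 6, i++
i=1 j=1: A[i]=8<=B[j]=18 take 8, i++
i=2 j=1: A[i]=11<=B[j]=18 take 11, i++
i=3 j=1: A[i]=14<=B[j]=18 take 14, i++
i=4 j=1: A[i]=16<=B[j]=18 take 16, i++
i=5 j=1: A[i]=21>B[j]=18 take 18, j++
i=5 j=2: A[i]=21<=B[j]=21 take 21, i++
i=6 j=2: A[i]=24>B[j]=21 take 21, j++
i=6 j=3: B done, take A[i]=24, i++
i=7 j=3: B done, take A[i]=25, i++
i=8 j=3: B done, take A[i]=30, i++
i=9 j=3: B done, take A[i]=35, i++
i=10 j=3: B done, take A[i]=38, i++

merged[13] = 38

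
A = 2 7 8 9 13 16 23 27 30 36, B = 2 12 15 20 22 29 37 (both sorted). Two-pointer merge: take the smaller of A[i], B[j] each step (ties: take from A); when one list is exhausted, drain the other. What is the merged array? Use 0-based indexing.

i=0 j=0: A[i]=2<=B[j]=2 take 2, i++
i=1 j=0: A[i]=7>B[j]=2 take 2, j++
i=1 j=1: A[i]=7<=B[j]=12 take 7, i++
i=2 j=1: A[i]=8<=B[j]=12 take 8, i++
i=3 j=1: A[i]=9<=B[j]=12 take 9, i++
i=4 j=1: A[i]=13>B[j]=12 take 12, j++
i=4 j=2: A[i]=13<=B[j]=15 take 13, i++
i=5 j=2: A[i]=16>B[j]=15 take 15, j++
i=5 j=3: A[i]=16<=B[j]=20 take 16, i++
i=6 j=3: A[i]=23>B[j]=20 take 20, j++
i=6 j=4: A[i]=23>B[j]=22 take 22, j++
i=6 j=5: A[i]=23<=B[j]=29 take 23, i++
i=7 j=5: A[i]=27<=B[j]=29 take 27, i++
i=8 j=5: A[i]=30>B[j]=29 take 29, j++
i=8 j=6: A[i]=30<=B[j]=37 take 30, i++
i=9 j=6: A[i]=36<=B[j]=37 take 36, i++
i=10 j=6: A done, take B[j]=37, j++

[2, 2, 7, 8, 9, 12, 13, 15, 16, 20, 22, 23, 27, 29, 30, 36, 37]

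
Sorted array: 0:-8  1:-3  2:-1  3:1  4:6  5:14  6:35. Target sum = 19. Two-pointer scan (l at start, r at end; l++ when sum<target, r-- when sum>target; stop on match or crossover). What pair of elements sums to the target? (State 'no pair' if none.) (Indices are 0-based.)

no pair

[0,6] -8+35=27 >19 → r--
[0,5] -8+14=6 <19 → l++
[1,5] -3+14=11 <19 → l++
[2,5] -1+14=13 <19 → l++
[3,5] 1+14=15 <19 → l++
[4,5] 6+14=20 >19 → r--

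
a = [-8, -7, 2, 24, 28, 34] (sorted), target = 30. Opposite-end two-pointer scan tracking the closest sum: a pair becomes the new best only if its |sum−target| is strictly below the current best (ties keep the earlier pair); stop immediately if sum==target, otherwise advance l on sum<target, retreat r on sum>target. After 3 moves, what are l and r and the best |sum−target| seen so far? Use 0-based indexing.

l=2, r=4, best |Δ|=3

l=0 r=5: -8+34=26 d=4 *, l++
l=1 r=5: -7+34=27 d=3 *, l++
l=2 r=5: 2+34=36 d=6, r--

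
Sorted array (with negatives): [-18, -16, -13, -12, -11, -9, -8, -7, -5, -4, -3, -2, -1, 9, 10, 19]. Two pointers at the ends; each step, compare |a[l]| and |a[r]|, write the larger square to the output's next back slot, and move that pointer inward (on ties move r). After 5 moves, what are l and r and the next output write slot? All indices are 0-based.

l=0 r=15: |-18|<=|19| out[15]=361, r--
l=0 r=14: |-18|>|10| out[14]=324, l++
l=1 r=14: |-16|>|10| out[13]=256, l++
l=2 r=14: |-13|>|10| out[12]=169, l++
l=3 r=14: |-12|>|10| out[11]=144, l++

l=4, r=14, next write slot=10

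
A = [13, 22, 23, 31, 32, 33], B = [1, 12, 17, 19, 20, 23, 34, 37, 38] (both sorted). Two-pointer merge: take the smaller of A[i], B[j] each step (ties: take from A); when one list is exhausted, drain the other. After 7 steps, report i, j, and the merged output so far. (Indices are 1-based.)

i=3, j=6, merged so far=[1, 12, 13, 17, 19, 20, 22]

i=1 j=1: A[i]=13>B[j]=1 take 1, j++
i=1 j=2: A[i]=13>B[j]=12 take 12, j++
i=1 j=3: A[i]=13<=B[j]=17 take 13, i++
i=2 j=3: A[i]=22>B[j]=17 take 17, j++
i=2 j=4: A[i]=22>B[j]=19 take 19, j++
i=2 j=5: A[i]=22>B[j]=20 take 20, j++
i=2 j=6: A[i]=22<=B[j]=23 take 22, i++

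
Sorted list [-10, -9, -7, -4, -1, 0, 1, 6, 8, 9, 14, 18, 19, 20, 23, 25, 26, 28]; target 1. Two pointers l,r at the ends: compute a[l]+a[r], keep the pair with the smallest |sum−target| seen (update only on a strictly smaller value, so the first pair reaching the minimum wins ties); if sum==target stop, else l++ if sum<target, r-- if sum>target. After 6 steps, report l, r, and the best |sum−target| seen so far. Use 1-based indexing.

[1,18] -10+28=18 d=17 * → r--
[1,17] -10+26=16 d=15 * → r--
[1,16] -10+25=15 d=14 * → r--
[1,15] -10+23=13 d=12 * → r--
[1,14] -10+20=10 d=9 * → r--
[1,13] -10+19=9 d=8 * → r--

l=1, r=12, best |Δ|=8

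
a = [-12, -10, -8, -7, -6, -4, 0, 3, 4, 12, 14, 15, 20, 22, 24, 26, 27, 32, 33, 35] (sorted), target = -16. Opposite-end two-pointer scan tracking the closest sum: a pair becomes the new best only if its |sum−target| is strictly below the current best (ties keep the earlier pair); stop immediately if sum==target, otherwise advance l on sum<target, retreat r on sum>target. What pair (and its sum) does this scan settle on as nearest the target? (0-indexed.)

[0,19] -12+35=23 d=39 * → r--
[0,18] -12+33=21 d=37 * → r--
[0,17] -12+32=20 d=36 * → r--
[0,16] -12+27=15 d=31 * → r--
[0,15] -12+26=14 d=30 * → r--
[0,14] -12+24=12 d=28 * → r--
[0,13] -12+22=10 d=26 * → r--
[0,12] -12+20=8 d=24 * → r--
[0,11] -12+15=3 d=19 * → r--
[0,10] -12+14=2 d=18 * → r--
[0,9] -12+12=0 d=16 * → r--
[0,8] -12+4=-8 d=8 * → r--
[0,7] -12+3=-9 d=7 * → r--
[0,6] -12+0=-12 d=4 * → r--
[0,5] -12+-4=-16 d=0 * → stop

pair (-12, -4) with sum -16 (|Δ|=0)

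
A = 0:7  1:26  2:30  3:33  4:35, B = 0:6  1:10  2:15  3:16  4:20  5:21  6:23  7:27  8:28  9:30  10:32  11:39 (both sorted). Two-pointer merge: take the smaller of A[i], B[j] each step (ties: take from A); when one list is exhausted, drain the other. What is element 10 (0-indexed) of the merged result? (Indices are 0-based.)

merged[10] = 28

i=0 j=0: A[i]=7>B[j]=6 take 6, j++
i=0 j=1: A[i]=7<=B[j]=10 take 7, i++
i=1 j=1: A[i]=26>B[j]=10 take 10, j++
i=1 j=2: A[i]=26>B[j]=15 take 15, j++
i=1 j=3: A[i]=26>B[j]=16 take 16, j++
i=1 j=4: A[i]=26>B[j]=20 take 20, j++
i=1 j=5: A[i]=26>B[j]=21 take 21, j++
i=1 j=6: A[i]=26>B[j]=23 take 23, j++
i=1 j=7: A[i]=26<=B[j]=27 take 26, i++
i=2 j=7: A[i]=30>B[j]=27 take 27, j++
i=2 j=8: A[i]=30>B[j]=28 take 28, j++
i=2 j=9: A[i]=30<=B[j]=30 take 30, i++
i=3 j=9: A[i]=33>B[j]=30 take 30, j++
i=3 j=10: A[i]=33>B[j]=32 take 32, j++
i=3 j=11: A[i]=33<=B[j]=39 take 33, i++
i=4 j=11: A[i]=35<=B[j]=39 take 35, i++
i=5 j=11: A done, take B[j]=39, j++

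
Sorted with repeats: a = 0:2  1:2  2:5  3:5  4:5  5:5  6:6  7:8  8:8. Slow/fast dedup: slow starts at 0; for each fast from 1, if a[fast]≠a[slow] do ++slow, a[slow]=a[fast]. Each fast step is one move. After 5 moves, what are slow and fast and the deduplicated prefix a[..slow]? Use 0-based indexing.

(s=0,f=1) a[fast]=2=a[slow] dup → fast++
(s=0,f=2) a[fast]=5≠a[slow]=2 write a[1]=5 → slow++,fast++
(s=1,f=3) a[fast]=5=a[slow] dup → fast++
(s=1,f=4) a[fast]=5=a[slow] dup → fast++
(s=1,f=5) a[fast]=5=a[slow] dup → fast++

slow=1, fast=6, prefix=[2, 5]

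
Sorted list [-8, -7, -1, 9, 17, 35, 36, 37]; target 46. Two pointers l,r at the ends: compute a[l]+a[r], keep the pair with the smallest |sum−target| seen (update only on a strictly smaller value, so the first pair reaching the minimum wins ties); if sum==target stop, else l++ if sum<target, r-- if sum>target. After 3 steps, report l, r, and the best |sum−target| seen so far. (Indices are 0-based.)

[0,7] -8+37=29 d=17 * → l++
[1,7] -7+37=30 d=16 * → l++
[2,7] -1+37=36 d=10 * → l++

l=3, r=7, best |Δ|=10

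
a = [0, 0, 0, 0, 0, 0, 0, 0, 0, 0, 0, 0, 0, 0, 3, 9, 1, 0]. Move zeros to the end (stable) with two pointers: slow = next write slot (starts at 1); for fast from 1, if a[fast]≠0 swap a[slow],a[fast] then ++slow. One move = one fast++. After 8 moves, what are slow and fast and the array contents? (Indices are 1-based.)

slow=1, fast=9, a=[0, 0, 0, 0, 0, 0, 0, 0, 0, 0, 0, 0, 0, 0, 3, 9, 1, 0]

(s=1,f=1) a[fast]=0 → fast++
(s=1,f=2) a[fast]=0 → fast++
(s=1,f=3) a[fast]=0 → fast++
(s=1,f=4) a[fast]=0 → fast++
(s=1,f=5) a[fast]=0 → fast++
(s=1,f=6) a[fast]=0 → fast++
(s=1,f=7) a[fast]=0 → fast++
(s=1,f=8) a[fast]=0 → fast++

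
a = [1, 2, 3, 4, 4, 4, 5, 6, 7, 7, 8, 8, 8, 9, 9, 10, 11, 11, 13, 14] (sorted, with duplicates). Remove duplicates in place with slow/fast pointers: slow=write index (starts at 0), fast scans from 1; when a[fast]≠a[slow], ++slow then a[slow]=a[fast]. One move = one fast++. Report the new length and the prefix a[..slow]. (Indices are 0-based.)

length 13; prefix = [1, 2, 3, 4, 5, 6, 7, 8, 9, 10, 11, 13, 14]

slow=0 fast=1: a[fast]=2≠a[slow]=1 write a[1]=2, slow++,fast++
slow=1 fast=2: a[fast]=3≠a[slow]=2 write a[2]=3, slow++,fast++
slow=2 fast=3: a[fast]=4≠a[slow]=3 write a[3]=4, slow++,fast++
slow=3 fast=4: a[fast]=4=a[slow] dup, fast++
slow=3 fast=5: a[fast]=4=a[slow] dup, fast++
slow=3 fast=6: a[fast]=5≠a[slow]=4 write a[4]=5, slow++,fast++
slow=4 fast=7: a[fast]=6≠a[slow]=5 write a[5]=6, slow++,fast++
slow=5 fast=8: a[fast]=7≠a[slow]=6 write a[6]=7, slow++,fast++
slow=6 fast=9: a[fast]=7=a[slow] dup, fast++
slow=6 fast=10: a[fast]=8≠a[slow]=7 write a[7]=8, slow++,fast++
slow=7 fast=11: a[fast]=8=a[slow] dup, fast++
slow=7 fast=12: a[fast]=8=a[slow] dup, fast++
slow=7 fast=13: a[fast]=9≠a[slow]=8 write a[8]=9, slow++,fast++
slow=8 fast=14: a[fast]=9=a[slow] dup, fast++
slow=8 fast=15: a[fast]=10≠a[slow]=9 write a[9]=10, slow++,fast++
slow=9 fast=16: a[fast]=11≠a[slow]=10 write a[10]=11, slow++,fast++
slow=10 fast=17: a[fast]=11=a[slow] dup, fast++
slow=10 fast=18: a[fast]=13≠a[slow]=11 write a[11]=13, slow++,fast++
slow=11 fast=19: a[fast]=14≠a[slow]=13 write a[12]=14, slow++,fast++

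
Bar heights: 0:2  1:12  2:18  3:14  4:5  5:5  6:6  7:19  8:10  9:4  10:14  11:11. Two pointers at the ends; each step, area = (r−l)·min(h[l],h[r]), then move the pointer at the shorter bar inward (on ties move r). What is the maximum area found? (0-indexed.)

l=0 r=11: min(2,11)*11=22 best=22 *, l++
l=1 r=11: min(12,11)*10=110 best=110 *, r--
l=1 r=10: min(12,14)*9=108 best=110, l++
l=2 r=10: min(18,14)*8=112 best=112 *, r--
l=2 r=9: min(18,4)*7=28 best=112, r--
l=2 r=8: min(18,10)*6=60 best=112, r--
l=2 r=7: min(18,19)*5=90 best=112, l++
l=3 r=7: min(14,19)*4=56 best=112, l++
l=4 r=7: min(5,19)*3=15 best=112, l++
l=5 r=7: min(5,19)*2=10 best=112, l++
l=6 r=7: min(6,19)*1=6 best=112, l++

max area = 112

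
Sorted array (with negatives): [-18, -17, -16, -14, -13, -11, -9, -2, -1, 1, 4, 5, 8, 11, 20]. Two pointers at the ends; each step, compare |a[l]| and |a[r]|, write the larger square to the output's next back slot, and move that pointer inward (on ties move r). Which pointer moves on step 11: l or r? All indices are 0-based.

r

l=0 r=14: |-18|<=|20| out[14]=400, r--
l=0 r=13: |-18|>|11| out[13]=324, l++
l=1 r=13: |-17|>|11| out[12]=289, l++
l=2 r=13: |-16|>|11| out[11]=256, l++
l=3 r=13: |-14|>|11| out[10]=196, l++
l=4 r=13: |-13|>|11| out[9]=169, l++
l=5 r=13: |-11|<=|11| out[8]=121, r--
l=5 r=12: |-11|>|8| out[7]=121, l++
l=6 r=12: |-9|>|8| out[6]=81, l++
l=7 r=12: |-2|<=|8| out[5]=64, r--
l=7 r=11: |-2|<=|5| out[4]=25, r--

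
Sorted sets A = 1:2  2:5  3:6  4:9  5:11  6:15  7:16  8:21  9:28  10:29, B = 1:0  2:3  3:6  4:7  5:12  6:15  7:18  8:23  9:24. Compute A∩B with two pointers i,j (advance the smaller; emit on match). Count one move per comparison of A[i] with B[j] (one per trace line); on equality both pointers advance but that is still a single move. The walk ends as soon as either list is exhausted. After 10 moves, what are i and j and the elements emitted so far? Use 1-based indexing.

i=7, j=7, emitted=[6, 15]

[i=1,j=1] 2>0 → j++
[i=1,j=2] 2<3 → i++
[i=2,j=2] 5>3 → j++
[i=2,j=3] 5<6 → i++
[i=3,j=3] 6==6 emit → i++,j++
[i=4,j=4] 9>7 → j++
[i=4,j=5] 9<12 → i++
[i=5,j=5] 11<12 → i++
[i=6,j=5] 15>12 → j++
[i=6,j=6] 15==15 emit → i++,j++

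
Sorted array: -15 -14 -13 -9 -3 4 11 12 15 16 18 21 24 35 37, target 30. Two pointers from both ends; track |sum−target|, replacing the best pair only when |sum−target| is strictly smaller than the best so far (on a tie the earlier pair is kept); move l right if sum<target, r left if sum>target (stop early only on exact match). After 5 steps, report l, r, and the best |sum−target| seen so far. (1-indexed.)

[1,15] -15+37=22 d=8 * → l++
[2,15] -14+37=23 d=7 * → l++
[3,15] -13+37=24 d=6 * → l++
[4,15] -9+37=28 d=2 * → l++
[5,15] -3+37=34 d=4 → r--

l=5, r=14, best |Δ|=2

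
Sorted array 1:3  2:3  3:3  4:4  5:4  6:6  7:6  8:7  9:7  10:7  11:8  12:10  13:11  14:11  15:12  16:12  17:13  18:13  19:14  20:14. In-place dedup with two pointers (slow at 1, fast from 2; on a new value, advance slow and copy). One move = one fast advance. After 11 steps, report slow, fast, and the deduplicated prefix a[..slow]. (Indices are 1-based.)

(s=1,f=2) a[fast]=3=a[slow] dup → fast++
(s=1,f=3) a[fast]=3=a[slow] dup → fast++
(s=1,f=4) a[fast]=4≠a[slow]=3 write a[2]=4 → slow++,fast++
(s=2,f=5) a[fast]=4=a[slow] dup → fast++
(s=2,f=6) a[fast]=6≠a[slow]=4 write a[3]=6 → slow++,fast++
(s=3,f=7) a[fast]=6=a[slow] dup → fast++
(s=3,f=8) a[fast]=7≠a[slow]=6 write a[4]=7 → slow++,fast++
(s=4,f=9) a[fast]=7=a[slow] dup → fast++
(s=4,f=10) a[fast]=7=a[slow] dup → fast++
(s=4,f=11) a[fast]=8≠a[slow]=7 write a[5]=8 → slow++,fast++
(s=5,f=12) a[fast]=10≠a[slow]=8 write a[6]=10 → slow++,fast++

slow=6, fast=13, prefix=[3, 4, 6, 7, 8, 10]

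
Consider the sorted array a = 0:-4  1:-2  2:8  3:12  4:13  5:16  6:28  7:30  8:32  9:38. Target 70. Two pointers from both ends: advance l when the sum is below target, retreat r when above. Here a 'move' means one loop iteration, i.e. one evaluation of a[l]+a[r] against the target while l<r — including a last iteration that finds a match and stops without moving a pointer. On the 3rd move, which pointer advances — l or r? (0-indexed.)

l=0 r=9: -4+38=34 <70, l++
l=1 r=9: -2+38=36 <70, l++
l=2 r=9: 8+38=46 <70, l++

l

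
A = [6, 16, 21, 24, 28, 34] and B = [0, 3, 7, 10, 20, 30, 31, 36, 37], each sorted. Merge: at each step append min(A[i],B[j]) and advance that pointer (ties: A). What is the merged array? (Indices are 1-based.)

[0, 3, 6, 7, 10, 16, 20, 21, 24, 28, 30, 31, 34, 36, 37]

i=1 j=1: A[i]=6>B[j]=0 take 0, j++
i=1 j=2: A[i]=6>B[j]=3 take 3, j++
i=1 j=3: A[i]=6<=B[j]=7 take 6, i++
i=2 j=3: A[i]=16>B[j]=7 take 7, j++
i=2 j=4: A[i]=16>B[j]=10 take 10, j++
i=2 j=5: A[i]=16<=B[j]=20 take 16, i++
i=3 j=5: A[i]=21>B[j]=20 take 20, j++
i=3 j=6: A[i]=21<=B[j]=30 take 21, i++
i=4 j=6: A[i]=24<=B[j]=30 take 24, i++
i=5 j=6: A[i]=28<=B[j]=30 take 28, i++
i=6 j=6: A[i]=34>B[j]=30 take 30, j++
i=6 j=7: A[i]=34>B[j]=31 take 31, j++
i=6 j=8: A[i]=34<=B[j]=36 take 34, i++
i=7 j=8: A done, take B[j]=36, j++
i=7 j=9: A done, take B[j]=37, j++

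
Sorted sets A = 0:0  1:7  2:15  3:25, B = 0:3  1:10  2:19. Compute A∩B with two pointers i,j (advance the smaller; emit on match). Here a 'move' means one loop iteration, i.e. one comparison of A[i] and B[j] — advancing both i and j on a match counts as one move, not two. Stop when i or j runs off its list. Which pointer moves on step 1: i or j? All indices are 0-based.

i

[i=0,j=0] 0<3 → i++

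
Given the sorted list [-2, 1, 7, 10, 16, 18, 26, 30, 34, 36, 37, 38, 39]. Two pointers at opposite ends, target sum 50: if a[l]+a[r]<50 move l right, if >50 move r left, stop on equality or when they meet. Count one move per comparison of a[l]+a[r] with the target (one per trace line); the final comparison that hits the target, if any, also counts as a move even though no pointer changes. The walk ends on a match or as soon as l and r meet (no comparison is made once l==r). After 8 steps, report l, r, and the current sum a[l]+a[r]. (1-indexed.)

l=1 r=13: -2+39=37 <50, l++
l=2 r=13: 1+39=40 <50, l++
l=3 r=13: 7+39=46 <50, l++
l=4 r=13: 10+39=49 <50, l++
l=5 r=13: 16+39=55 >50, r--
l=5 r=12: 16+38=54 >50, r--
l=5 r=11: 16+37=53 >50, r--
l=5 r=10: 16+36=52 >50, r--

l=5, r=9, sum=50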